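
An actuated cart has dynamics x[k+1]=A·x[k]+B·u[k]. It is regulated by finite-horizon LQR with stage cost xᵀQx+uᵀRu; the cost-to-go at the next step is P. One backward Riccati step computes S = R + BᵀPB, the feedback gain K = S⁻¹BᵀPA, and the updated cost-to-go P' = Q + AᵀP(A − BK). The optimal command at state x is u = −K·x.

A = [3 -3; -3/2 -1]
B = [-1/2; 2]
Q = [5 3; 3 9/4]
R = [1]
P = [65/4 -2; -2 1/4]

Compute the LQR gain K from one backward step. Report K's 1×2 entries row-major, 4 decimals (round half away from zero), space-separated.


BᵀP = [-12.1250 1.5000]
S = R + BᵀPB = [1] + [9.0625] = [10.0625]
BᵀPA = [-38.6250 34.8750]
K = S⁻¹·BᵀPA = [-3.8385 3.4658]
A−BK = [1.0807 -1.2671; 6.1770 -7.9317]
AᵀP(A−BK) = [16.5501 -15.0070; -15.0070 13.6289]
P' = Q + AᵀP(A−BK) = [21.5501 -12.0070; -12.0070 15.8789]
tr(P') = 37.4290

-3.8385 3.4658


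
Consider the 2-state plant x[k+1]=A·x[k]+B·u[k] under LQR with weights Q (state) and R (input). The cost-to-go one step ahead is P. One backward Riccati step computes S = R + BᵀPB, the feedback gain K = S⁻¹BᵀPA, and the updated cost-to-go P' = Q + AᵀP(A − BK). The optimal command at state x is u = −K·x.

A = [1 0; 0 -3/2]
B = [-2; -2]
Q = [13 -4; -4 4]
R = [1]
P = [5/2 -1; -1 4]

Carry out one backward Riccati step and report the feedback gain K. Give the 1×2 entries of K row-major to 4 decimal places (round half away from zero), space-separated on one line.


-0.1579 0.4737

BᵀP = [-3.0000 -6.0000]
S = R + BᵀPB = [1] + [18.0000] = [19.0000]
BᵀPA = [-3.0000 9.0000]
K = S⁻¹·BᵀPA = [-0.1579 0.4737]
A−BK = [0.6842 0.9474; -0.3158 -0.5526]
AᵀP(A−BK) = [2.0263 2.9211; 2.9211 4.7368]
P' = Q + AᵀP(A−BK) = [15.0263 -1.0789; -1.0789 8.7368]
tr(P') = 23.7632


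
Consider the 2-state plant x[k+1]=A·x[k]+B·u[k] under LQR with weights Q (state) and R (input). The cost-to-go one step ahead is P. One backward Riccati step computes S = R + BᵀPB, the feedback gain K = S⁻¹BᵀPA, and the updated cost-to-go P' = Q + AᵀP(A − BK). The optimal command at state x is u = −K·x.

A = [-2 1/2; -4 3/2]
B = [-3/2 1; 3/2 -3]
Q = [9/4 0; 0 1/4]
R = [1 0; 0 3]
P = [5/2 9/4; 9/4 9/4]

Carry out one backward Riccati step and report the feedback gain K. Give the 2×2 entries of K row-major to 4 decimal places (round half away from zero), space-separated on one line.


BᵀP = [-0.3750 0.0000; -4.2500 -4.5000]
S = R + BᵀPB = [1 0; 0 3] + [0.5625 -0.3750; -0.3750 9.2500] = [1.5625 -0.3750; -0.3750 12.2500]
BᵀPA = [0.7500 -0.1875; 26.5000 -8.8750]
K = S⁻¹·BᵀPA = [1.0066 -0.2961; 2.1941 -0.7336]
A−BK = [-2.6842 0.7895; 1.0724 -0.2566]
AᵀP(A−BK) = [23.1020 -7.5888; -7.5888 2.4967]
P' = Q + AᵀP(A−BK) = [25.3520 -7.5888; -7.5888 2.7467]
tr(P') = 28.0987

1.0066 -0.2961 2.1941 -0.7336


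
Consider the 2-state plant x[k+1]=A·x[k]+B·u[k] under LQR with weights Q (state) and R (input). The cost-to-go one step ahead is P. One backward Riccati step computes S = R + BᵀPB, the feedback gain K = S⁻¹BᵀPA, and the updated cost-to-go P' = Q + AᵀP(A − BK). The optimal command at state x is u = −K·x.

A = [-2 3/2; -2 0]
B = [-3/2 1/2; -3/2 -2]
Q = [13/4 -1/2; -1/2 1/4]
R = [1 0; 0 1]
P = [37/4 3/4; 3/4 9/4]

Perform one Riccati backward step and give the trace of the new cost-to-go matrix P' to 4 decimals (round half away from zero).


BᵀP = [-15.0000 -4.5000; 3.1250 -4.1250]
S = R + BᵀPB = [1 0; 0 1] + [29.2500 1.5000; 1.5000 9.8125] = [30.2500 1.5000; 1.5000 10.8125]
BᵀPA = [39.0000 -22.5000; 2.0000 4.6875]
K = S⁻¹·BᵀPA = [1.2890 -0.7706; 0.0062 0.5404]
A−BK = [-0.0697 0.0739; -0.0543 -0.0750]
AᵀP(A−BK) = [1.7186 -1.0275; -1.0275 0.9407]
P' = Q + AᵀP(A−BK) = [4.9686 -1.5275; -1.5275 1.1907]
tr(P') = 6.1593

6.1593


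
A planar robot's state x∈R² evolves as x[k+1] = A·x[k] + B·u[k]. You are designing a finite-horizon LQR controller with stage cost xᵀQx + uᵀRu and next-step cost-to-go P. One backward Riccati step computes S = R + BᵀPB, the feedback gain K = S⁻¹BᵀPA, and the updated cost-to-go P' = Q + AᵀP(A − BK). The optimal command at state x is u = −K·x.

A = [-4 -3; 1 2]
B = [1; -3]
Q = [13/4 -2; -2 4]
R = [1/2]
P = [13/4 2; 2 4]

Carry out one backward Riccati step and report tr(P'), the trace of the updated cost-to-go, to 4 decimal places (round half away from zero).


63.4887

BᵀP = [-2.7500 -10.0000]
S = R + BᵀPB = [1/2] + [27.2500] = [27.7500]
BᵀPA = [1.0000 -11.7500]
K = S⁻¹·BᵀPA = [0.0360 -0.4234]
A−BK = [-4.0360 -2.5766; 1.1081 0.7297]
AᵀP(A−BK) = [39.9640 25.4234; 25.4234 16.2748]
P' = Q + AᵀP(A−BK) = [43.2140 23.4234; 23.4234 20.2748]
tr(P') = 63.4887


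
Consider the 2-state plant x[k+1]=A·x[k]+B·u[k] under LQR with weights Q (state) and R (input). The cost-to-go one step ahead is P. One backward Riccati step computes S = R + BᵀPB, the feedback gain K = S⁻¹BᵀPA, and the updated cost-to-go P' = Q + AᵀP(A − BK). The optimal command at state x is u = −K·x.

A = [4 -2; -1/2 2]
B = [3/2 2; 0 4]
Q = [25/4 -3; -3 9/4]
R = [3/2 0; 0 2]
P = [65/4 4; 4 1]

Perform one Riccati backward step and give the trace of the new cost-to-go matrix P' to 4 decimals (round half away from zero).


BᵀP = [24.3750 6.0000; 48.5000 12.0000]
S = R + BᵀPB = [3/2 0; 0 2] + [36.5625 72.7500; 72.7500 145.0000] = [38.0625 72.7500; 72.7500 147.0000]
BᵀPA = [94.5000 -36.7500; 188.0000 -73.0000]
K = S⁻¹·BᵀPA = [0.7088 -0.3024; 0.9281 -0.3470]
A−BK = [1.0805 -0.8525; -4.2125 3.3879]
AᵀP(A−BK) = [2.7804 -1.1983; -1.1983 0.5601]
P' = Q + AᵀP(A−BK) = [9.0304 -4.1983; -4.1983 2.8101]
tr(P') = 11.8405

11.8405


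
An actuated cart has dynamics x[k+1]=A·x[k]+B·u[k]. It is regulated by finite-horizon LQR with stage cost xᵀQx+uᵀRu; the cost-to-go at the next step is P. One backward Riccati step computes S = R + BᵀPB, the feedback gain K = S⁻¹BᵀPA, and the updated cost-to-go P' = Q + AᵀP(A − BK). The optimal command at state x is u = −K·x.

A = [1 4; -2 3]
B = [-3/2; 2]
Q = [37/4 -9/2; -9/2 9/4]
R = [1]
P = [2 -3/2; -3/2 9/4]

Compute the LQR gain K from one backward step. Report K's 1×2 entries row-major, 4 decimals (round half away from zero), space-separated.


BᵀP = [-6.0000 6.7500]
S = R + BᵀPB = [1] + [22.5000] = [23.5000]
BᵀPA = [-19.5000 -3.7500]
K = S⁻¹·BᵀPA = [-0.8298 -0.1596]
A−BK = [-0.2447 3.7606; -0.3404 3.3191]
AᵀP(A−BK) = [0.8191 -1.1117; -1.1117 15.6516]
P' = Q + AᵀP(A−BK) = [10.0691 -5.6117; -5.6117 17.9016]
tr(P') = 27.9707

-0.8298 -0.1596


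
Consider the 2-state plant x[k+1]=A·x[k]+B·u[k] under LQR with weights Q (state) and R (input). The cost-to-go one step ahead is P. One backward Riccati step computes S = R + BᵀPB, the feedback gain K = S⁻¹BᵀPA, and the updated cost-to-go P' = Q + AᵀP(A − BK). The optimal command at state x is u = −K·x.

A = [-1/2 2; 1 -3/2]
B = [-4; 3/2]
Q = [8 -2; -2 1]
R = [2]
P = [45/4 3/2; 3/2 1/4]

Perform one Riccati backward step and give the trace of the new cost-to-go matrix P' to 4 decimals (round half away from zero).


BᵀP = [-42.7500 -5.6250]
S = R + BᵀPB = [2] + [162.5625] = [164.5625]
BᵀPA = [15.7500 -77.0625]
K = S⁻¹·BᵀPA = [0.0957 -0.4683]
A−BK = [-0.1172 0.1269; 0.8564 -0.7976]
AᵀP(A−BK) = [0.0551 -0.1245; -0.1245 0.4751]
P' = Q + AᵀP(A−BK) = [8.0551 -2.1245; -2.1245 1.4751]
tr(P') = 9.5302

9.5302


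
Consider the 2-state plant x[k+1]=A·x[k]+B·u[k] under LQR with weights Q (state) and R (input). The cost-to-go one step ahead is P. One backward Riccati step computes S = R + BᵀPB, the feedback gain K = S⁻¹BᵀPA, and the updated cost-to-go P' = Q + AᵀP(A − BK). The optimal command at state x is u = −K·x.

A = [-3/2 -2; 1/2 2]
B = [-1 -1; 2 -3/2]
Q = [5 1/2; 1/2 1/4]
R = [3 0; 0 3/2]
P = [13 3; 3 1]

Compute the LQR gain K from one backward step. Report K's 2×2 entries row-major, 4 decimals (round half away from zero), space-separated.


0.4000 0.6579 0.8000 0.7925

BᵀP = [-7.0000 -1.0000; -17.5000 -4.5000]
S = R + BᵀPB = [3 0; 0 3/2] + [5.0000 8.5000; 8.5000 24.2500] = [8.0000 8.5000; 8.5000 25.7500]
BᵀPA = [10.0000 12.0000; 24.0000 26.0000]
K = S⁻¹·BᵀPA = [0.4000 0.6579; 0.8000 0.7925]
A−BK = [-0.3000 -0.5495; 0.9000 1.8729]
AᵀP(A−BK) = [1.8000 2.4000; 2.4000 3.4991]
P' = Q + AᵀP(A−BK) = [6.8000 2.9000; 2.9000 3.7491]
tr(P') = 10.5491


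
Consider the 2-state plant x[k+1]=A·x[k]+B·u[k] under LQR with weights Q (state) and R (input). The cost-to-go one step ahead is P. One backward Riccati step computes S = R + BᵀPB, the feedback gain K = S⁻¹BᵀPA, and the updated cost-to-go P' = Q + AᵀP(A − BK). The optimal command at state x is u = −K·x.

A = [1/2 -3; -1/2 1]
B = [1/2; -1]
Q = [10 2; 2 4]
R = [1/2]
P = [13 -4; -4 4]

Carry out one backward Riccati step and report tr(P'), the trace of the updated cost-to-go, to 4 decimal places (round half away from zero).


39.7766

BᵀP = [10.5000 -6.0000]
S = R + BᵀPB = [1/2] + [11.2500] = [11.7500]
BᵀPA = [8.2500 -37.5000]
K = S⁻¹·BᵀPA = [0.7021 -3.1915]
A−BK = [0.1489 -1.4043; 0.2021 -2.1915]
AᵀP(A−BK) = [0.4574 -3.1702; -3.1702 25.3191]
P' = Q + AᵀP(A−BK) = [10.4574 -1.1702; -1.1702 29.3191]
tr(P') = 39.7766


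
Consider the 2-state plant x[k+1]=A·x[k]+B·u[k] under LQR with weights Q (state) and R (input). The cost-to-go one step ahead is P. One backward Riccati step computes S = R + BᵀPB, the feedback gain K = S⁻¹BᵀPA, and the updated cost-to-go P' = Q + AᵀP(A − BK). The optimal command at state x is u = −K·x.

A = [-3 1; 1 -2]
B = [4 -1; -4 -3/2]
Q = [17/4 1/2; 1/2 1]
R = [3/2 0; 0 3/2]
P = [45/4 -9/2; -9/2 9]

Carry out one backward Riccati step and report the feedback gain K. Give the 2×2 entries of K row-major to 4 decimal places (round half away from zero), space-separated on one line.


-0.5457 0.3501 0.7345 0.3692

BᵀP = [63.0000 -54.0000; -4.5000 -9.0000]
S = R + BᵀPB = [3/2 0; 0 3/2] + [468.0000 18.0000; 18.0000 18.0000] = [469.5000 18.0000; 18.0000 19.5000]
BᵀPA = [-243.0000 171.0000; 4.5000 13.5000]
K = S⁻¹·BᵀPA = [-0.5457 0.3501; 0.7345 0.3692]
A−BK = [-0.0825 -0.0311; -0.0811 -0.0460]
AᵀP(A−BK) = [1.3317 0.1542; 0.1542 0.4053]
P' = Q + AᵀP(A−BK) = [5.5817 0.6542; 0.6542 1.4053]
tr(P') = 6.9869


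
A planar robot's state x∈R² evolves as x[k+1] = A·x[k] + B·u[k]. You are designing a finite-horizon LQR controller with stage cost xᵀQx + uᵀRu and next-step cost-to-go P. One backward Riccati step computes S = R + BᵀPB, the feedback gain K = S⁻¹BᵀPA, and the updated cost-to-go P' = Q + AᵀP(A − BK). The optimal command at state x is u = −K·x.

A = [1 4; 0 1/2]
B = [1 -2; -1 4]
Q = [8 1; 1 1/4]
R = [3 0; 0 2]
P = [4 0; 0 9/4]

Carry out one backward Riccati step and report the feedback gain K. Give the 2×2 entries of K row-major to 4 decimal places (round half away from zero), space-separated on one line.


BᵀP = [4.0000 -2.2500; -8.0000 9.0000]
S = R + BᵀPB = [3 0; 0 2] + [6.2500 -17.0000; -17.0000 52.0000] = [9.2500 -17.0000; -17.0000 54.0000]
BᵀPA = [4.0000 14.8750; -8.0000 -27.5000]
K = S⁻¹·BᵀPA = [0.3800 1.5950; -0.0285 -0.0071]
A−BK = [0.5629 2.3907; 0.4941 2.1235]
AᵀP(A−BK) = [2.2518 9.5629; 9.5629 40.6407]
P' = Q + AᵀP(A−BK) = [10.2518 10.5629; 10.5629 40.8907]
tr(P') = 51.1425

0.3800 1.5950 -0.0285 -0.0071


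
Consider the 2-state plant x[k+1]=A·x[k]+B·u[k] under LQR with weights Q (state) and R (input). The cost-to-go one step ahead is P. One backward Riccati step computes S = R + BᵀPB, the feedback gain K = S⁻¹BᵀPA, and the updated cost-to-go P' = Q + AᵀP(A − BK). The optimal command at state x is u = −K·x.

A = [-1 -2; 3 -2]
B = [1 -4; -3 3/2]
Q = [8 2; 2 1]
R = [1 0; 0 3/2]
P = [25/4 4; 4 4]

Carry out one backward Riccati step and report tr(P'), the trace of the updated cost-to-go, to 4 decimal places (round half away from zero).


11.8482

BᵀP = [-5.7500 -8.0000; -19.0000 -10.0000]
S = R + BᵀPB = [1 0; 0 3/2] + [18.2500 11.0000; 11.0000 61.0000] = [19.2500 11.0000; 11.0000 62.5000]
BᵀPA = [-18.2500 27.5000; -11.0000 58.0000]
K = S⁻¹·BᵀPA = [-0.9422 0.9987; -0.0102 0.7522]
A−BK = [-0.0984 0.0102; 0.1885 -0.1321]
AᵀP(A−BK) = [0.9422 -0.9987; -0.9987 1.9060]
P' = Q + AᵀP(A−BK) = [8.9422 1.0013; 1.0013 2.9060]
tr(P') = 11.8482


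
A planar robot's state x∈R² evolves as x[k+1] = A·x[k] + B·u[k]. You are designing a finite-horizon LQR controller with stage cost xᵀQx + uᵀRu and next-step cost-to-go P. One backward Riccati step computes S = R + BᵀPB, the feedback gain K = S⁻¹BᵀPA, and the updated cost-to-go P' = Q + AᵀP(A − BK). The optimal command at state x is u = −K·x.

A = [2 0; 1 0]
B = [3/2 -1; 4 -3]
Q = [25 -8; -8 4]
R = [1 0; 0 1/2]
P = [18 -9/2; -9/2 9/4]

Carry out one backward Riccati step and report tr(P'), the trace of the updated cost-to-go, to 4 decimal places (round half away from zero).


BᵀP = [9.0000 2.2500; -4.5000 -2.2500]
S = R + BᵀPB = [1 0; 0 1/2] + [22.5000 -15.7500; -15.7500 11.2500] = [23.5000 -15.7500; -15.7500 11.7500]
BᵀPA = [20.2500 0.0000; -11.2500 0.0000]
K = S⁻¹·BᵀPA = [2.1648 0.0000; 1.9443 0.0000]
A−BK = [0.6971 0.0000; -1.8263 0.0000]
AᵀP(A−BK) = [34.2862 0.0000; 0.0000 0.0000]
P' = Q + AᵀP(A−BK) = [59.2862 -8.0000; -8.0000 4.0000]
tr(P') = 63.2862

63.2862


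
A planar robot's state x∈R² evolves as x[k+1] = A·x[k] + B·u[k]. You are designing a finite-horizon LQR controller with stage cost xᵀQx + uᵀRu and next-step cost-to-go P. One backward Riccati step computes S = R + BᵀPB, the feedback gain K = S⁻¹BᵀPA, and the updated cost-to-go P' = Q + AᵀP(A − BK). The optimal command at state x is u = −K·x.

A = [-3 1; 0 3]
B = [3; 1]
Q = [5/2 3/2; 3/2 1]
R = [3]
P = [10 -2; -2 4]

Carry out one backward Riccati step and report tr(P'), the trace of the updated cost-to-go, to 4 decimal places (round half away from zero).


38.7941

BᵀP = [28.0000 -2.0000]
S = R + BᵀPB = [3] + [82.0000] = [85.0000]
BᵀPA = [-84.0000 22.0000]
K = S⁻¹·BᵀPA = [-0.9882 0.2588]
A−BK = [-0.0353 0.2235; 0.9882 2.7412]
AᵀP(A−BK) = [6.9882 9.7412; 9.7412 28.3059]
P' = Q + AᵀP(A−BK) = [9.4882 11.2412; 11.2412 29.3059]
tr(P') = 38.7941


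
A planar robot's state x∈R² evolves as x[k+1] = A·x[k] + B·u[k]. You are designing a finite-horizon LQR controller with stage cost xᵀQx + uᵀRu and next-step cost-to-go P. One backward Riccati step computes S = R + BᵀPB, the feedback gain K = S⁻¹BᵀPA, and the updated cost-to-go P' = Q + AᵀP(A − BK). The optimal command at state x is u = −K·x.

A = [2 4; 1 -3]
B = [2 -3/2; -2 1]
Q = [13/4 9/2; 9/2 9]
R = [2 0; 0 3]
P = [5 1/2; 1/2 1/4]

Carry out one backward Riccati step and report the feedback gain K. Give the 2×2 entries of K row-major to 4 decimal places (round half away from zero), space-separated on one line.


BᵀP = [9.0000 0.5000; -7.0000 -0.5000]
S = R + BᵀPB = [2 0; 0 3] + [17.0000 -13.0000; -13.0000 10.0000] = [19.0000 -13.0000; -13.0000 13.0000]
BᵀPA = [18.5000 34.5000; -14.5000 -26.5000]
K = S⁻¹·BᵀPA = [0.6667 1.3333; -0.4487 -0.7051]
A−BK = [-0.0064 0.2756; 2.7821 0.3718]
AᵀP(A−BK) = [3.4103 3.3590; 3.3590 5.5641]
P' = Q + AᵀP(A−BK) = [6.6603 7.8590; 7.8590 14.5641]
tr(P') = 21.2244

0.6667 1.3333 -0.4487 -0.7051


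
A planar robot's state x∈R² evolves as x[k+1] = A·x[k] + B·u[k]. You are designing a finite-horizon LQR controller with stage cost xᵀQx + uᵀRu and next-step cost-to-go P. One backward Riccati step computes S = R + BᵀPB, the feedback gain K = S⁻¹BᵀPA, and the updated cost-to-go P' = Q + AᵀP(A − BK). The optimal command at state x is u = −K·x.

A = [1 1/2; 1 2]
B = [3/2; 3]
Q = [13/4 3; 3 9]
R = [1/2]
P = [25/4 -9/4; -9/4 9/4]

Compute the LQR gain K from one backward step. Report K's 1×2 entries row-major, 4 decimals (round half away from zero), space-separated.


BᵀP = [2.6250 3.3750]
S = R + BᵀPB = [1/2] + [14.0625] = [14.5625]
BᵀPA = [6.0000 8.0625]
K = S⁻¹·BᵀPA = [0.4120 0.5536]
A−BK = [0.3820 -0.3305; -0.2361 0.3391]
AᵀP(A−BK) = [1.5279 -1.3219; -1.3219 1.5987]
P' = Q + AᵀP(A−BK) = [4.7779 1.6781; 1.6781 10.5987]
tr(P') = 15.3766

0.4120 0.5536


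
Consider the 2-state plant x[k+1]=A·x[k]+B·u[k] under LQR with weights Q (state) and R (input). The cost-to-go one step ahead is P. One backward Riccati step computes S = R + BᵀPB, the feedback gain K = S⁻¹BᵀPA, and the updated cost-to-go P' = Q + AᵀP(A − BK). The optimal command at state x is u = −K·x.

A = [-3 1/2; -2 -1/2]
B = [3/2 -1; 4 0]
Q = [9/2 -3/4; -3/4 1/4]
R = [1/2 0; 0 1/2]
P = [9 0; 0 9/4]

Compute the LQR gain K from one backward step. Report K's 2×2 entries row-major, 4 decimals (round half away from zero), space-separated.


BᵀP = [13.5000 9.0000; -9.0000 0.0000]
S = R + BᵀPB = [1/2 0; 0 1/2] + [56.2500 -13.5000; -13.5000 9.0000] = [56.7500 -13.5000; -13.5000 9.5000]
BᵀPA = [-58.5000 2.2500; 27.0000 -4.5000]
K = S⁻¹·BᵀPA = [-0.5359 -0.1103; 2.0806 -0.6305]
A−BK = [-0.1156 0.0350; 0.1436 -0.0587]
AᵀP(A−BK) = [2.4746 -0.6817; -0.6817 0.2236]
P' = Q + AᵀP(A−BK) = [6.9746 -1.4317; -1.4317 0.4736]
tr(P') = 7.4482

-0.5359 -0.1103 2.0806 -0.6305


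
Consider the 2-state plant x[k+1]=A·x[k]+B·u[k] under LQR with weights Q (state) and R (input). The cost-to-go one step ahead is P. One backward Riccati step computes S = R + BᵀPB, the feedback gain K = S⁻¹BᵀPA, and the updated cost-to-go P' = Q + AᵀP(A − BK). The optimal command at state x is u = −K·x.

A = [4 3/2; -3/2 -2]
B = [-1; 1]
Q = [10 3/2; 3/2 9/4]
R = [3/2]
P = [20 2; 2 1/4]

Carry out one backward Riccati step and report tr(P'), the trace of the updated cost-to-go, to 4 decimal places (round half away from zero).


40.5511

BᵀP = [-18.0000 -1.7500]
S = R + BᵀPB = [3/2] + [16.2500] = [17.7500]
BᵀPA = [-69.3750 -23.5000]
K = S⁻¹·BᵀPA = [-3.9085 -1.3239]
A−BK = [0.0915 0.1761; 2.4085 -0.6761]
AᵀP(A−BK) = [25.4137 8.4014; 8.4014 2.8873]
P' = Q + AᵀP(A−BK) = [35.4137 9.9014; 9.9014 5.1373]
tr(P') = 40.5511


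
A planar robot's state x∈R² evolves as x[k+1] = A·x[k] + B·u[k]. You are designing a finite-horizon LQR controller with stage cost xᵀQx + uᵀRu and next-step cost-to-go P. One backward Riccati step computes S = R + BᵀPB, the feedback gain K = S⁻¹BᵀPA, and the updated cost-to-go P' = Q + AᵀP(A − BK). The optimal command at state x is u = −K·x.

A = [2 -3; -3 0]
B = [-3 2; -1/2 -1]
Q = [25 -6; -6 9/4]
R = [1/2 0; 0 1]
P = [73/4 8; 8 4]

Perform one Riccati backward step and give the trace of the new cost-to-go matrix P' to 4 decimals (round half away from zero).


BᵀP = [-58.7500 -26.0000; 28.5000 12.0000]
S = R + BᵀPB = [1/2 0; 0 1] + [189.2500 -91.5000; -91.5000 45.0000] = [189.7500 -91.5000; -91.5000 46.0000]
BᵀPA = [-39.5000 176.2500; 21.0000 -85.5000]
K = S⁻¹·BᵀPA = [0.2933 0.7979; 1.0400 -0.2716]
A−BK = [0.8000 -0.0632; -1.8133 0.1274]
AᵀP(A−BK) = [2.7467 -0.2800; -0.2800 0.4011]
P' = Q + AᵀP(A−BK) = [27.7467 -6.2800; -6.2800 2.6511]
tr(P') = 30.3977

30.3977


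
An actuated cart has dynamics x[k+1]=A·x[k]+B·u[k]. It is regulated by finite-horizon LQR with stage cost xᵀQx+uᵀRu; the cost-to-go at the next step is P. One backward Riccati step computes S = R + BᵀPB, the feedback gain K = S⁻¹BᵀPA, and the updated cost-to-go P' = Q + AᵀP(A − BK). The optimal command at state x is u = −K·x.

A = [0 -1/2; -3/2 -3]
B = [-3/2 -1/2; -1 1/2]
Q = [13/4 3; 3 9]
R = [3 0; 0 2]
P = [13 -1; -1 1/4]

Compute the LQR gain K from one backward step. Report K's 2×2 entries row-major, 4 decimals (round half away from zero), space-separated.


BᵀP = [-18.5000 1.2500; -7.0000 0.6250]
S = R + BᵀPB = [3 0; 0 2] + [26.5000 9.8750; 9.8750 3.8125] = [29.5000 9.8750; 9.8750 5.8125]
BᵀPA = [-1.8750 5.5000; -0.9375 1.6250]
K = S⁻¹·BᵀPA = [-0.0222 0.2153; -0.1236 -0.0862]
A−BK = [-0.0951 -0.2202; -1.4604 -2.7416]
AᵀP(A−BK) = [0.4050 0.6979; 0.6979 1.4559]
P' = Q + AᵀP(A−BK) = [3.6550 3.6979; 3.6979 10.4559]
tr(P') = 14.1110

-0.0222 0.2153 -0.1236 -0.0862


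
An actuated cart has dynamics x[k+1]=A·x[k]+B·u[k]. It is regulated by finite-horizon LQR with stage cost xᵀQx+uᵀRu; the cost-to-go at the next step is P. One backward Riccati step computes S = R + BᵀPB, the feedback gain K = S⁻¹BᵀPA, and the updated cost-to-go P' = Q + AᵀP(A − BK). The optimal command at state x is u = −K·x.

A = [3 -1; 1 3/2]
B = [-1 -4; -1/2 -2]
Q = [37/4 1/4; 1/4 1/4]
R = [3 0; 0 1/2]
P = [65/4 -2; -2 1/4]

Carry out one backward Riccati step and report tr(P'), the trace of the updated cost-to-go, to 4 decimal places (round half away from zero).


9.8577

BᵀP = [-15.2500 1.8750; -61.0000 7.5000]
S = R + BᵀPB = [3 0; 0 1/2] + [14.3125 57.2500; 57.2500 229.0000] = [17.3125 57.2500; 57.2500 229.5000]
BᵀPA = [-43.8750 18.0625; -175.5000 72.2500]
K = S⁻¹·BᵀPA = [-0.0315 0.0130; -0.7568 0.3116]
A−BK = [-0.0589 0.2593; -0.5294 2.1296]
AᵀP(A−BK) = [0.2911 -0.1238; -0.1238 0.0666]
P' = Q + AᵀP(A−BK) = [9.5411 0.1262; 0.1262 0.3166]
tr(P') = 9.8577


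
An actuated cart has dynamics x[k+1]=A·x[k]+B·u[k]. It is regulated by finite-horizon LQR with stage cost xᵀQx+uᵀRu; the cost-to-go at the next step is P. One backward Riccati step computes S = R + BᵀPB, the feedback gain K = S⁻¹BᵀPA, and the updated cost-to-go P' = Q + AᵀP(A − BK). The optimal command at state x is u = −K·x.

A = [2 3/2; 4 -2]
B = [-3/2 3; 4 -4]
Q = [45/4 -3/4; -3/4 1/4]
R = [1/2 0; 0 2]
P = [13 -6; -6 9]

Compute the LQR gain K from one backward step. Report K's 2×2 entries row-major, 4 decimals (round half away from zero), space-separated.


BᵀP = [-43.5000 45.0000; 63.0000 -54.0000]
S = R + BᵀPB = [1/2 0; 0 2] + [245.2500 -310.5000; -310.5000 405.0000] = [245.7500 -310.5000; -310.5000 407.0000]
BᵀPA = [93.0000 -155.2500; -90.0000 202.5000]
K = S⁻¹·BᵀPA = [2.7440 -0.0860; 1.8723 0.4319]
A−BK = [0.4992 0.0752; 0.5130 0.0717]
AᵀP(A−BK) = [13.3108 1.8723; 1.8723 0.4319]
P' = Q + AᵀP(A−BK) = [24.5608 1.1223; 1.1223 0.6819]
tr(P') = 25.2427

2.7440 -0.0860 1.8723 0.4319


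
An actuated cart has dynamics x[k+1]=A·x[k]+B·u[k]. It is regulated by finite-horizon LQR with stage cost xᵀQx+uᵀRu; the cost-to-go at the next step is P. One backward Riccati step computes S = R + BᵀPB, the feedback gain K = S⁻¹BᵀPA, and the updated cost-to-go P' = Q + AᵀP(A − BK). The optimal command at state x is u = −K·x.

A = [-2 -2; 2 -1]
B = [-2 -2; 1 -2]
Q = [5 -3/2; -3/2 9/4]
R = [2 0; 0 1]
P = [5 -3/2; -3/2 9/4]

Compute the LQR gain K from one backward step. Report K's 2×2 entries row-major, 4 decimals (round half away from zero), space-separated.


BᵀP = [-11.5000 5.2500; -7.0000 -1.5000]
S = R + BᵀPB = [2 0; 0 1] + [28.2500 12.5000; 12.5000 17.0000] = [30.2500 12.5000; 12.5000 18.0000]
BᵀPA = [33.5000 17.7500; 11.0000 15.5000]
K = S⁻¹·BᵀPA = [1.1990 0.3239; -0.2215 0.6362]
A−BK = [-0.0451 -0.0798; 0.3580 -0.0515]
AᵀP(A−BK) = [3.2711 0.6516; 0.6516 0.6401]
P' = Q + AᵀP(A−BK) = [8.2711 -0.8484; -0.8484 2.8901]
tr(P') = 11.1611

1.1990 0.3239 -0.2215 0.6362


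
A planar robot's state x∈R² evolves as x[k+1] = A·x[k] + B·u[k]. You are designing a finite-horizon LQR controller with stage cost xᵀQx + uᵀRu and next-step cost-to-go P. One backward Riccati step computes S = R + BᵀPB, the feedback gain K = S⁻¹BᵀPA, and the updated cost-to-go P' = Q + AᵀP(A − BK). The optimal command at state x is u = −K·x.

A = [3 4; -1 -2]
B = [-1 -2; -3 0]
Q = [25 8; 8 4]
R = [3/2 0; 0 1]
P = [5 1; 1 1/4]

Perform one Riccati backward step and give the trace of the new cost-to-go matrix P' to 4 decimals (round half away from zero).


33.4256

BᵀP = [-8.0000 -1.7500; -10.0000 -2.0000]
S = R + BᵀPB = [3/2 0; 0 1] + [13.2500 16.0000; 16.0000 20.0000] = [14.7500 16.0000; 16.0000 21.0000]
BᵀPA = [-22.2500 -28.5000; -28.0000 -36.0000]
K = S⁻¹·BᵀPA = [-0.3581 -0.4186; -1.0605 -1.3953]
A−BK = [0.5209 0.7907; -2.0744 -3.2558]
AᵀP(A−BK) = [1.5884 2.1163; 2.1163 2.8372]
P' = Q + AᵀP(A−BK) = [26.5884 10.1163; 10.1163 6.8372]
tr(P') = 33.4256


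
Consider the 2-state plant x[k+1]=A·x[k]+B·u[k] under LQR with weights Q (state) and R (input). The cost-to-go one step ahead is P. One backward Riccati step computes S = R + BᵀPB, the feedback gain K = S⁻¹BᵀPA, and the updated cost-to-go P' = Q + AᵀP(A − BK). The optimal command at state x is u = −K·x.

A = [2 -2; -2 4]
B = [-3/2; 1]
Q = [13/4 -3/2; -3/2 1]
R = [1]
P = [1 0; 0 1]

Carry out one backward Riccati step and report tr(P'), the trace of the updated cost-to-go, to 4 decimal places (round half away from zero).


14.8382

BᵀP = [-1.5000 1.0000]
S = R + BᵀPB = [1] + [3.2500] = [4.2500]
BᵀPA = [-5.0000 7.0000]
K = S⁻¹·BᵀPA = [-1.1765 1.6471]
A−BK = [0.2353 0.4706; -0.8235 2.3529]
AᵀP(A−BK) = [2.1176 -3.7647; -3.7647 8.4706]
P' = Q + AᵀP(A−BK) = [5.3676 -5.2647; -5.2647 9.4706]
tr(P') = 14.8382


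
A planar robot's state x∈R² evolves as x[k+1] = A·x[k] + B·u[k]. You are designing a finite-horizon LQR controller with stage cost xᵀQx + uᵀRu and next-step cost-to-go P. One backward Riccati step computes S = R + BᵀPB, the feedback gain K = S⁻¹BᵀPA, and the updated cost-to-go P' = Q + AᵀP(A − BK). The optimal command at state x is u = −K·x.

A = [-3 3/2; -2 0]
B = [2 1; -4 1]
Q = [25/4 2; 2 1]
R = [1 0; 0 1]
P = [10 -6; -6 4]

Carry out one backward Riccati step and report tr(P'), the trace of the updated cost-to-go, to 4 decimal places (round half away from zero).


10.8163

BᵀP = [44.0000 -28.0000; 4.0000 -2.0000]
S = R + BᵀPB = [1 0; 0 1] + [200.0000 16.0000; 16.0000 2.0000] = [201.0000 16.0000; 16.0000 3.0000]
BᵀPA = [-76.0000 66.0000; -8.0000 6.0000]
K = S⁻¹·BᵀPA = [-0.2882 0.2939; -1.1297 0.4323]
A−BK = [-1.2939 0.4798; -2.0231 0.7435]
AᵀP(A−BK) = [3.0605 -1.2017; -1.2017 0.5058]
P' = Q + AᵀP(A−BK) = [9.3105 0.7983; 0.7983 1.5058]
tr(P') = 10.8163


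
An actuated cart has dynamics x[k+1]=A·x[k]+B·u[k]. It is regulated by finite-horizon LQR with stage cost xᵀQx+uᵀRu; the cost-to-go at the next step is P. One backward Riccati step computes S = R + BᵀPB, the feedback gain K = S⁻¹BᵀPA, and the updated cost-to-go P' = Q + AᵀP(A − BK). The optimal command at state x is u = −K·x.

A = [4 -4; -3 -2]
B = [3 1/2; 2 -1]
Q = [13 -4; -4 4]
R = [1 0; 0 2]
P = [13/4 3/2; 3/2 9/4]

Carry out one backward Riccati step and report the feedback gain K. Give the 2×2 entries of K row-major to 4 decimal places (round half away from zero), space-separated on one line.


0.5005 -1.2141 1.7723 -0.1928

BᵀP = [12.7500 9.0000; 0.1250 -1.5000]
S = R + BᵀPB = [1 0; 0 2] + [56.2500 -2.6250; -2.6250 1.5625] = [57.2500 -2.6250; -2.6250 3.5625]
BᵀPA = [24.0000 -69.0000; 5.0000 2.5000]
K = S⁻¹·BᵀPA = [0.5005 -1.2141; 1.7723 -0.1928]
A−BK = [1.6124 -0.2613; -2.2287 0.2353]
AᵀP(A−BK) = [15.3772 -2.3979; -2.3979 1.7104]
P' = Q + AᵀP(A−BK) = [28.3772 -6.3979; -6.3979 5.7104]
tr(P') = 34.0876


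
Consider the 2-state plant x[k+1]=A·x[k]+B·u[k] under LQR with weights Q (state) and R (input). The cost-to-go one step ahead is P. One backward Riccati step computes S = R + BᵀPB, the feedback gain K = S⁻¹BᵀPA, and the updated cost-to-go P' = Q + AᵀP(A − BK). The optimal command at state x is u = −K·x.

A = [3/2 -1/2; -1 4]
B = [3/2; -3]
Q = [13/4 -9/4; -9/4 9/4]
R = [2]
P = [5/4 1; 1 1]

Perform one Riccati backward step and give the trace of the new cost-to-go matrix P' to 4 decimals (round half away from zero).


12.4740

BᵀP = [-1.1250 -1.5000]
S = R + BᵀPB = [2] + [2.8125] = [4.8125]
BᵀPA = [-0.1875 -5.4375]
K = S⁻¹·BᵀPA = [-0.0390 -1.1299]
A−BK = [1.5584 1.1948; -1.1169 0.6104]
AᵀP(A−BK) = [0.8052 1.3506; 1.3506 6.1688]
P' = Q + AᵀP(A−BK) = [4.0552 -0.8994; -0.8994 8.4188]
tr(P') = 12.4740


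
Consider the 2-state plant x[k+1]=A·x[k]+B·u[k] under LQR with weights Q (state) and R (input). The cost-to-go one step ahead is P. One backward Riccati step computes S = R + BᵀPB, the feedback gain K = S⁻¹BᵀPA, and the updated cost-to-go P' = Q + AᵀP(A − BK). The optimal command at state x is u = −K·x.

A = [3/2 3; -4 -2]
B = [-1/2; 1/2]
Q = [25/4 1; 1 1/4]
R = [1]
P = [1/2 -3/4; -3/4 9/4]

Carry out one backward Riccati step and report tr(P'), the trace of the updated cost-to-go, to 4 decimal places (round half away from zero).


BᵀP = [-0.6250 1.5000]
S = R + BᵀPB = [1] + [1.0625] = [2.0625]
BᵀPA = [-6.9375 -4.8750]
K = S⁻¹·BᵀPA = [-3.3636 -2.3636]
A−BK = [-0.1818 1.8182; -2.3182 -0.8182]
AᵀP(A−BK) = [22.7898 15.1023; 15.1023 10.9773]
P' = Q + AᵀP(A−BK) = [29.0398 16.1023; 16.1023 11.2273]
tr(P') = 40.2670

40.2670


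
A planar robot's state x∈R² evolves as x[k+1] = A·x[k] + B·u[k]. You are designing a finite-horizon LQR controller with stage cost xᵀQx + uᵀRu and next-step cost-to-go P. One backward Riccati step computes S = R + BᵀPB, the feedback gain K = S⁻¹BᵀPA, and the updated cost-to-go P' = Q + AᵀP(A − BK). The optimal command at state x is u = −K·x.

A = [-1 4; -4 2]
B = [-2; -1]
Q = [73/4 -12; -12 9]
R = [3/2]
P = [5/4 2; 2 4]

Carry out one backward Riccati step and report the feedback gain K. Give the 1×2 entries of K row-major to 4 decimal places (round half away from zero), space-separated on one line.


BᵀP = [-4.5000 -8.0000]
S = R + BᵀPB = [3/2] + [17.0000] = [18.5000]
BᵀPA = [36.5000 -34.0000]
K = S⁻¹·BᵀPA = [1.9730 -1.8378]
A−BK = [2.9459 0.3243; -2.0270 0.1622]
AᵀP(A−BK) = [9.2365 -5.9189; -5.9189 5.5135]
P' = Q + AᵀP(A−BK) = [27.4865 -17.9189; -17.9189 14.5135]
tr(P') = 42.0000

1.9730 -1.8378


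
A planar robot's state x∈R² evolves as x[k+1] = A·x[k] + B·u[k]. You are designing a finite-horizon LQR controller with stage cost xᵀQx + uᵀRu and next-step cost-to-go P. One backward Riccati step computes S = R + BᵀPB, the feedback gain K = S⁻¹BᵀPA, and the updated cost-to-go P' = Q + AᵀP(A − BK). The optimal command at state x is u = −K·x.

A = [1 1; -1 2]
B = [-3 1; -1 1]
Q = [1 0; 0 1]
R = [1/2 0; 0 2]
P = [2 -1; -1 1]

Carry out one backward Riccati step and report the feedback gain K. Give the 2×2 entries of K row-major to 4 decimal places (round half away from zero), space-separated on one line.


-0.5714 0.0000 -0.2381 0.3333

BᵀP = [-5.0000 2.0000; 1.0000 0.0000]
S = R + BᵀPB = [1/2 0; 0 2] + [13.0000 -3.0000; -3.0000 1.0000] = [13.5000 -3.0000; -3.0000 3.0000]
BᵀPA = [-7.0000 -1.0000; 1.0000 1.0000]
K = S⁻¹·BᵀPA = [-0.5714 0.0000; -0.2381 0.3333]
A−BK = [-0.4762 0.6667; -1.3333 1.6667]
AᵀP(A−BK) = [1.2381 -1.3333; -1.3333 1.6667]
P' = Q + AᵀP(A−BK) = [2.2381 -1.3333; -1.3333 2.6667]
tr(P') = 4.9048


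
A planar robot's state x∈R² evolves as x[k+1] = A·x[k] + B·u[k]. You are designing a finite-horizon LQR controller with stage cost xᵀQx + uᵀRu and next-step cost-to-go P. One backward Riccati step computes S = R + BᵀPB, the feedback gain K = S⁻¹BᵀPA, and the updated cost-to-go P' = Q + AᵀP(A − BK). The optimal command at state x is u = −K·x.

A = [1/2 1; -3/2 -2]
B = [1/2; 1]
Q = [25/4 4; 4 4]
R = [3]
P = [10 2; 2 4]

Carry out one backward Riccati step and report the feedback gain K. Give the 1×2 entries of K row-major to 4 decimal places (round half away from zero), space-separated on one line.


BᵀP = [7.0000 5.0000]
S = R + BᵀPB = [3] + [8.5000] = [11.5000]
BᵀPA = [-4.0000 -3.0000]
K = S⁻¹·BᵀPA = [-0.3478 -0.2609]
A−BK = [0.6739 1.1304; -1.1522 -1.7391]
AᵀP(A−BK) = [7.1087 10.9565; 10.9565 17.2174]
P' = Q + AᵀP(A−BK) = [13.3587 14.9565; 14.9565 21.2174]
tr(P') = 34.5761

-0.3478 -0.2609


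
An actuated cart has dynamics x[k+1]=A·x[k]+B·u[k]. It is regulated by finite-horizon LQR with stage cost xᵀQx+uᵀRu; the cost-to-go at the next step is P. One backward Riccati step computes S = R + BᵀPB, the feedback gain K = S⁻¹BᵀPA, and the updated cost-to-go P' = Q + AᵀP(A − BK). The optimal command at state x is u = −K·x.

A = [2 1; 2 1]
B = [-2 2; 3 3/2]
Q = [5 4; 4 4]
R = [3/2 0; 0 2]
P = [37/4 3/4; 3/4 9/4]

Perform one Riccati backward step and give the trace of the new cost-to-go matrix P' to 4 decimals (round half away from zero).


BᵀP = [-16.2500 5.2500; 19.6250 4.8750]
S = R + BᵀPB = [3/2 0; 0 2] + [48.2500 -24.6250; -24.6250 46.5625] = [49.7500 -24.6250; -24.6250 48.5625]
BᵀPA = [-22.0000 -11.0000; 49.0000 24.5000]
K = S⁻¹·BᵀPA = [0.0764 0.0382; 1.0477 0.5239]
A−BK = [0.0573 0.0286; 0.1992 0.0996]
AᵀP(A−BK) = [2.3411 1.1705; 1.1705 0.5853]
P' = Q + AᵀP(A−BK) = [7.3411 5.1705; 5.1705 4.5853]
tr(P') = 11.9263

11.9263


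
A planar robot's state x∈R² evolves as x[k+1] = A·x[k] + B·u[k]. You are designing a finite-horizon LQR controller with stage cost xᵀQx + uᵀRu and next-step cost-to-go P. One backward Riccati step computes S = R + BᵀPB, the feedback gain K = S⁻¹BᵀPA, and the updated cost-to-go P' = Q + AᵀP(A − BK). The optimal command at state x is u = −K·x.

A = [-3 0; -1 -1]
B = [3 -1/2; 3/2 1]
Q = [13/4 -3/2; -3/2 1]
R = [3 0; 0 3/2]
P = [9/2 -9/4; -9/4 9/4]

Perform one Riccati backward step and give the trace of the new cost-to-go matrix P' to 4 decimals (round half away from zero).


BᵀP = [10.1250 -3.3750; -4.5000 3.3750]
S = R + BᵀPB = [3 0; 0 3/2] + [25.3125 -8.4375; -8.4375 5.6250] = [28.3125 -8.4375; -8.4375 7.1250]
BᵀPA = [-27.0000 3.3750; 10.1250 -3.3750]
K = S⁻¹·BᵀPA = [-0.8193 -0.0339; 0.4508 -0.5139]
A−BK = [-0.3167 -0.1551; -0.2219 -0.4352]
AᵀP(A−BK) = [2.5645 -0.2133; -0.2133 0.6302]
P' = Q + AᵀP(A−BK) = [5.8145 -1.7133; -1.7133 1.6302]
tr(P') = 7.4447

7.4447


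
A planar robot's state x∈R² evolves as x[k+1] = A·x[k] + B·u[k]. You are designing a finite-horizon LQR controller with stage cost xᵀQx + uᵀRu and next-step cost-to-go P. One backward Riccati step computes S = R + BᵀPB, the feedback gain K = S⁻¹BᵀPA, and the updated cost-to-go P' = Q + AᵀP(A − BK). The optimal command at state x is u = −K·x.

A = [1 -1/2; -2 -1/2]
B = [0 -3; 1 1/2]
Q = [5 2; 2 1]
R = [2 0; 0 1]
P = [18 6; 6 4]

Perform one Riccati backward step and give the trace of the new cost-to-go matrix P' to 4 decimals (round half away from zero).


BᵀP = [6.0000 4.0000; -51.0000 -16.0000]
S = R + BᵀPB = [2 0; 0 1] + [4.0000 -16.0000; -16.0000 145.0000] = [6.0000 -16.0000; -16.0000 146.0000]
BᵀPA = [-2.0000 -5.0000; -19.0000 33.5000]
K = S⁻¹·BᵀPA = [-0.9613 -0.3129; -0.2355 0.1952]
A−BK = [0.2935 0.0855; -0.9210 -0.2847]
AᵀP(A−BK) = [3.6032 1.0823; 1.0823 0.3976]
P' = Q + AᵀP(A−BK) = [8.6032 3.0823; 3.0823 1.3976]
tr(P') = 10.0008

10.0008


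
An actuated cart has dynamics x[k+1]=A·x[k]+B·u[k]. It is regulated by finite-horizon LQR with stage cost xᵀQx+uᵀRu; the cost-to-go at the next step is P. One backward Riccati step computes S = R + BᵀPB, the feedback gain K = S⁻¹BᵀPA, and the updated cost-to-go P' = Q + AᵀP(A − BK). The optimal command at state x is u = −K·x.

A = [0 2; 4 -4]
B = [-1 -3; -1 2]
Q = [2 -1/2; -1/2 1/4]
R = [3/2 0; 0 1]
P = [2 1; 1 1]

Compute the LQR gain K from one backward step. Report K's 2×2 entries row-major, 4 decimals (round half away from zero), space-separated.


BᵀP = [-3.0000 -2.0000; -4.0000 -1.0000]
S = R + BᵀPB = [3/2 0; 0 1] + [5.0000 5.0000; 5.0000 10.0000] = [6.5000 5.0000; 5.0000 11.0000]
BᵀPA = [-8.0000 2.0000; -4.0000 -4.0000]
K = S⁻¹·BᵀPA = [-1.4624 0.9032; 0.3011 -0.7742]
A−BK = [-0.5591 0.5806; 1.9355 -1.5484]
AᵀP(A−BK) = [5.5054 -3.8710; -3.8710 3.0968]
P' = Q + AᵀP(A−BK) = [7.5054 -4.3710; -4.3710 3.3468]
tr(P') = 10.8522

-1.4624 0.9032 0.3011 -0.7742


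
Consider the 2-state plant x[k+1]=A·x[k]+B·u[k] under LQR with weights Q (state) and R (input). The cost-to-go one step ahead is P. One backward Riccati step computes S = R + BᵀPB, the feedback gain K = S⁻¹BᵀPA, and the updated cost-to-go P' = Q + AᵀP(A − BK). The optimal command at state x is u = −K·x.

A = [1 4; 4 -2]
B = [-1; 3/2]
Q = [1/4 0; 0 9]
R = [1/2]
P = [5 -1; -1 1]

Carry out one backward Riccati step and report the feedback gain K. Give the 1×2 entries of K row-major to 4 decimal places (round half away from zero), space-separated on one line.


BᵀP = [-6.5000 2.5000]
S = R + BᵀPB = [1/2] + [10.2500] = [10.7500]
BᵀPA = [3.5000 -31.0000]
K = S⁻¹·BᵀPA = [0.3256 -2.8837]
A−BK = [1.3256 1.1163; 3.5116 2.3256]
AᵀP(A−BK) = [11.8605 8.0930; 8.0930 10.6047]
P' = Q + AᵀP(A−BK) = [12.1105 8.0930; 8.0930 19.6047]
tr(P') = 31.7151

0.3256 -2.8837


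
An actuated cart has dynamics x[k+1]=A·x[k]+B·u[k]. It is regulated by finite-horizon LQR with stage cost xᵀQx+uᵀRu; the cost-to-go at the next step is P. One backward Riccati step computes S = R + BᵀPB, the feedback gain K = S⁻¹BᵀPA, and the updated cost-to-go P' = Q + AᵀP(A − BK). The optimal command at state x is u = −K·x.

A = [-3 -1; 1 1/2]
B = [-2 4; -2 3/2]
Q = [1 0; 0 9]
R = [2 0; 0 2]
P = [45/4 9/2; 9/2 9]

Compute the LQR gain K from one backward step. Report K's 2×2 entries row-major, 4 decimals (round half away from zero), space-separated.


-1.1934 -0.4985 -1.2583 -0.4644

BᵀP = [-31.5000 -27.0000; 51.7500 31.5000]
S = R + BᵀPB = [2 0; 0 2] + [117.0000 -166.5000; -166.5000 254.2500] = [119.0000 -166.5000; -166.5000 256.2500]
BᵀPA = [67.5000 18.0000; -123.7500 -36.0000]
K = S⁻¹·BᵀPA = [-1.1934 -0.4985; -1.2583 -0.4644]
A−BK = [-0.3534 -0.1395; 0.5007 0.1996]
AᵀP(A−BK) = [8.0843 3.1808; 3.1808 1.2551]
P' = Q + AᵀP(A−BK) = [9.0843 3.1808; 3.1808 10.2551]
tr(P') = 19.3393


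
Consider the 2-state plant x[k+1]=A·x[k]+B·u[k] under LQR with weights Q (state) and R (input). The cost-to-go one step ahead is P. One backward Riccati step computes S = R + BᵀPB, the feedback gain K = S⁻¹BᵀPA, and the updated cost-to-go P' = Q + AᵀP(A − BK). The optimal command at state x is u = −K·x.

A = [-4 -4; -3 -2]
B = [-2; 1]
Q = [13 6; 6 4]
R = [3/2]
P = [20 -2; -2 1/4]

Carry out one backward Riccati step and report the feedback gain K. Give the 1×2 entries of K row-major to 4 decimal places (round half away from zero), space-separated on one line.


BᵀP = [-42.0000 4.2500]
S = R + BᵀPB = [3/2] + [88.2500] = [89.7500]
BᵀPA = [155.2500 159.5000]
K = S⁻¹·BᵀPA = [1.7298 1.7772]
A−BK = [-0.5404 -0.4457; -4.7298 -3.7772]
AᵀP(A−BK) = [5.6978 5.5961; 5.5961 5.5432]
P' = Q + AᵀP(A−BK) = [18.6978 11.5961; 11.5961 9.5432]
tr(P') = 28.2409

1.7298 1.7772


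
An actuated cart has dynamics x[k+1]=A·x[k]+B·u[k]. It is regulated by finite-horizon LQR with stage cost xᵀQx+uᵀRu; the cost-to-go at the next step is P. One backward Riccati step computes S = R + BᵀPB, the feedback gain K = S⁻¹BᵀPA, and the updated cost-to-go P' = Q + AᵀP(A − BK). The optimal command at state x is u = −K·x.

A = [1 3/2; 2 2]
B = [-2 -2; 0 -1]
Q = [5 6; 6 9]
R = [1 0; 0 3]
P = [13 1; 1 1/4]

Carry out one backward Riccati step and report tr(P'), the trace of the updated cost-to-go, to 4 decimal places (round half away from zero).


BᵀP = [-26.0000 -2.0000; -27.0000 -2.2500]
S = R + BᵀPB = [1 0; 0 3] + [52.0000 54.0000; 54.0000 56.2500] = [53.0000 54.0000; 54.0000 59.2500]
BᵀPA = [-30.0000 -43.0000; -31.5000 -45.0000]
K = S⁻¹·BᵀPA = [-0.3411 -0.5251; -0.2207 -0.2809]
A−BK = [-0.1237 -0.1120; 1.7793 1.7191]
AᵀP(A−BK) = [0.8127 0.8980; 0.8980 1.0293]
P' = Q + AᵀP(A−BK) = [5.8127 6.8980; 6.8980 10.0293]
tr(P') = 15.8420

15.8420


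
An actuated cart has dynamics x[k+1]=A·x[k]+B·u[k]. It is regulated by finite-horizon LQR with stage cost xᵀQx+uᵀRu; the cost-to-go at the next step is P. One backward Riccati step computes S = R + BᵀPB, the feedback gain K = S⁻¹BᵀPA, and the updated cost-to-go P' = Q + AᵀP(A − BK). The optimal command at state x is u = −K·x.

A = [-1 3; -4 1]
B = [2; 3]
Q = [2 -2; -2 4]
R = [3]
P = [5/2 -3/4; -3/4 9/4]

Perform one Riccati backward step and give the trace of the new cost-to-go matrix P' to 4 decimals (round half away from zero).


27.9742

BᵀP = [2.7500 5.2500]
S = R + BᵀPB = [3] + [21.2500] = [24.2500]
BᵀPA = [-23.7500 13.5000]
K = S⁻¹·BᵀPA = [-0.9794 0.5567]
A−BK = [0.9588 1.8866; -1.0619 -0.6701]
AᵀP(A−BK) = [9.2397 6.4716; 6.4716 12.7345]
P' = Q + AᵀP(A−BK) = [11.2397 4.4716; 4.4716 16.7345]
tr(P') = 27.9742
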